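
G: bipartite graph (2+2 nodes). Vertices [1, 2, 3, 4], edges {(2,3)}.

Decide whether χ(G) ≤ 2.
A valid 2-coloring: color 1: [1, 3, 4]; color 2: [2].
(χ(G) = 2 ≤ 2.)

Yes, G is 2-colorable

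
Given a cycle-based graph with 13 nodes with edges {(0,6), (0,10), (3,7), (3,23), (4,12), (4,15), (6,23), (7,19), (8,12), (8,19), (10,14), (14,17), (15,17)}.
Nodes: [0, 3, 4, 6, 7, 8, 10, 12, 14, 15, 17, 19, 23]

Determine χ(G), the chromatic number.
Clique number ω(G) = 2 (lower bound: χ ≥ ω).
Odd cycle [12, 8, 19, 7, 3, 23, 6, 0, 10, 14, 17, 15, 4] needs 3 colors (χ ≥ 3).
The coloring below uses 3 colors, so χ(G) = 3.
A valid 3-coloring: color 1: [3, 6, 10, 12, 15, 19]; color 2: [0, 4, 7, 8, 14, 23]; color 3: [17].

χ(G) = 3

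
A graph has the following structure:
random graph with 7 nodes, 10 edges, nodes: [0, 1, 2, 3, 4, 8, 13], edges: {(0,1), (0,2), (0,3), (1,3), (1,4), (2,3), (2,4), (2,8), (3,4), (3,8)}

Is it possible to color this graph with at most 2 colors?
The clique on vertices [0, 1, 3] has size 3 > 2, so it alone needs 3 colors.

No, G is not 2-colorable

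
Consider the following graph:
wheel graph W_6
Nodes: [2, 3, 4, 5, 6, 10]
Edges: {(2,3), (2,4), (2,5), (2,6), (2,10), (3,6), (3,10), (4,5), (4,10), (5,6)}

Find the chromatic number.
χ(G) = 4

Clique number ω(G) = 3 (lower bound: χ ≥ ω).
Odd cycle [10, 4, 5, 6, 3] needs 3 colors (χ ≥ 3).
Vertex 2 is adjacent to every vertex of [3, 4, 5, 6, 10], which already need 3 colors among themselves, so 2 needs a new color (χ ≥ 4).
The coloring below uses 4 colors, so χ(G) = 4.
A valid 4-coloring: color 1: [2]; color 2: [6, 10]; color 3: [3, 4]; color 4: [5].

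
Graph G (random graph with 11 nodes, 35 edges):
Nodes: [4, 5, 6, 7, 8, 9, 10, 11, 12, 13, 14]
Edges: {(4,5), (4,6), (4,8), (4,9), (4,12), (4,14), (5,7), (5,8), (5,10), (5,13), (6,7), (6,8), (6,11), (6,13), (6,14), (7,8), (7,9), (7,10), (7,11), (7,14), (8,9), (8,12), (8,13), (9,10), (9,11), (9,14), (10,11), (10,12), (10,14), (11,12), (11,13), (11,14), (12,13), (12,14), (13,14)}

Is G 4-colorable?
The clique on vertices [7, 9, 10, 11, 14] has size 5 > 4, so it alone needs 5 colors.

No, G is not 4-colorable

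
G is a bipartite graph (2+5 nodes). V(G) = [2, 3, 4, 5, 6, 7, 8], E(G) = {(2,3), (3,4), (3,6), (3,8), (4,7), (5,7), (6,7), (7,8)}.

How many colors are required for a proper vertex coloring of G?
Clique number ω(G) = 2 (lower bound: χ ≥ ω).
The graph is bipartite (no odd cycle), so 2 colors suffice: χ(G) = 2.
A valid 2-coloring: color 1: [3, 7]; color 2: [2, 4, 5, 6, 8].

χ(G) = 2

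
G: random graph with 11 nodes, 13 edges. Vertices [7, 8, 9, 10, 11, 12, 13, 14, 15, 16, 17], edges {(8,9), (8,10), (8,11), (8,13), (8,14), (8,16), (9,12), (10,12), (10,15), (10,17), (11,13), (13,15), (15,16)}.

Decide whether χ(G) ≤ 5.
A valid 5-coloring: color 1: [7, 8, 12, 15, 17]; color 2: [9, 10, 13, 14, 16]; color 3: [11].
(χ(G) = 3 ≤ 5.)

Yes, G is 5-colorable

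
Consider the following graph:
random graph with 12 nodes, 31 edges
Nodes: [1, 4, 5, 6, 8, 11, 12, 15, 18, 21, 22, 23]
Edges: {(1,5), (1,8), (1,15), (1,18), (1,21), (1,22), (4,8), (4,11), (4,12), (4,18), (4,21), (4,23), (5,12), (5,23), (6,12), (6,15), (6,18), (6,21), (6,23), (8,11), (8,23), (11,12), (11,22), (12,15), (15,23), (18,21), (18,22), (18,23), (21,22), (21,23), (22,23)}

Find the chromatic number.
Clique number ω(G) = 4 (lower bound: χ ≥ ω).
The clique on [1, 18, 21, 22] has size 4, forcing χ ≥ 4, and the coloring below uses 4 colors, so χ(G) = 4.
A valid 4-coloring: color 1: [1, 12, 23]; color 2: [5, 11, 15, 21]; color 3: [8, 18]; color 4: [4, 6, 22].

χ(G) = 4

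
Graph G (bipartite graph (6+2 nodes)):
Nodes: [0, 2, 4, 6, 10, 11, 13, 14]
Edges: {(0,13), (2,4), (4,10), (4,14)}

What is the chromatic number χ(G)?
Clique number ω(G) = 2 (lower bound: χ ≥ ω).
The graph is bipartite (no odd cycle), so 2 colors suffice: χ(G) = 2.
A valid 2-coloring: color 1: [0, 4, 6, 11]; color 2: [2, 10, 13, 14].

χ(G) = 2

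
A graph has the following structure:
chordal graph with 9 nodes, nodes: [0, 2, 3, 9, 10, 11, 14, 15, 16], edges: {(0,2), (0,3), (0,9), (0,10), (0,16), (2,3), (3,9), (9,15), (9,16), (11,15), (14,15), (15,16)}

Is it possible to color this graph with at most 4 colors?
A valid 4-coloring: color 1: [0, 15]; color 2: [2, 9, 10, 11, 14]; color 3: [3, 16].
(χ(G) = 3 ≤ 4.)

Yes, G is 4-colorable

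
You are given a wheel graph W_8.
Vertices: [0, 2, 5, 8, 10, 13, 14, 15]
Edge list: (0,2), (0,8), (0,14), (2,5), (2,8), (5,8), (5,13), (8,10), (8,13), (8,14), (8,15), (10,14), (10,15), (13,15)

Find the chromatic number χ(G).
Clique number ω(G) = 3 (lower bound: χ ≥ ω).
Odd cycle [15, 13, 5, 2, 0, 14, 10] needs 3 colors (χ ≥ 3).
Vertex 8 is adjacent to every vertex of [0, 2, 5, 10, 13, 14, 15], which already need 3 colors among themselves, so 8 needs a new color (χ ≥ 4).
The coloring below uses 4 colors, so χ(G) = 4.
A valid 4-coloring: color 1: [8]; color 2: [5, 14, 15]; color 3: [2, 10, 13]; color 4: [0].

χ(G) = 4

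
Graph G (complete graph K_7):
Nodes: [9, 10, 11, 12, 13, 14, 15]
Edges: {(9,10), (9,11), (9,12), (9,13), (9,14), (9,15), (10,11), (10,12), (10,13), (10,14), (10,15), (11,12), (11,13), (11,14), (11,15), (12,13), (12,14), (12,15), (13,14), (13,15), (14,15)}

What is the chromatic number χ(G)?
Clique number ω(G) = 7 (lower bound: χ ≥ ω).
The clique on [9, 10, 11, 12, 13, 14, 15] has size 7, forcing χ ≥ 7, and the coloring below uses 7 colors, so χ(G) = 7.
A valid 7-coloring: color 1: [15]; color 2: [10]; color 3: [13]; color 4: [11]; color 5: [14]; color 6: [12]; color 7: [9].

χ(G) = 7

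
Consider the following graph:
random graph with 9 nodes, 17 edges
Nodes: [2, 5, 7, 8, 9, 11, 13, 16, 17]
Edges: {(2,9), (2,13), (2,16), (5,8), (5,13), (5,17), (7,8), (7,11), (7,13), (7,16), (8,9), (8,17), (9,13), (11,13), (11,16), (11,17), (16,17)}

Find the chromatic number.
χ(G) = 3

Clique number ω(G) = 3 (lower bound: χ ≥ ω).
The clique on [5, 8, 17] has size 3, forcing χ ≥ 3, and the coloring below uses 3 colors, so χ(G) = 3.
A valid 3-coloring: color 1: [8, 13, 16]; color 2: [2, 5, 11]; color 3: [7, 9, 17].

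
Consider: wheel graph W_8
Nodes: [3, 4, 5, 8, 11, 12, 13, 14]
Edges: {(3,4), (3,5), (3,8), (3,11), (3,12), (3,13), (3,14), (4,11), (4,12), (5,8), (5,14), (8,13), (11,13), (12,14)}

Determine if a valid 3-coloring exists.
No, G is not 3-colorable

Odd cycle [14, 12, 4, 11, 13, 8, 5] needs 3 colors (χ ≥ 3).
Vertex 3 is adjacent to every vertex of [4, 5, 8, 11, 12, 13, 14], which already need 3 colors among themselves, so 3 needs a new color (χ ≥ 4).
Hence χ(G) ≥ 4 > 3, so no proper 3-coloring exists.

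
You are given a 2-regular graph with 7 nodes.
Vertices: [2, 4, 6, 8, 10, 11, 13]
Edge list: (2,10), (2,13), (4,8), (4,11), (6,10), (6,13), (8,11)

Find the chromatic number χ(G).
Clique number ω(G) = 3 (lower bound: χ ≥ ω).
The clique on [4, 8, 11] has size 3, forcing χ ≥ 3, and the coloring below uses 3 colors, so χ(G) = 3.
A valid 3-coloring: color 1: [2, 4, 6]; color 2: [8, 10, 13]; color 3: [11].

χ(G) = 3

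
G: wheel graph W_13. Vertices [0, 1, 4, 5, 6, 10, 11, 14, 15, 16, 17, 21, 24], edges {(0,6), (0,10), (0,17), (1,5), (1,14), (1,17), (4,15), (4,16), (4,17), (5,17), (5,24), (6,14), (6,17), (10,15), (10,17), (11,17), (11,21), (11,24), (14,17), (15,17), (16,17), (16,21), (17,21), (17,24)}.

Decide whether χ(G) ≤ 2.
The clique on vertices [0, 10, 17] has size 3 > 2, so it alone needs 3 colors.

No, G is not 2-colorable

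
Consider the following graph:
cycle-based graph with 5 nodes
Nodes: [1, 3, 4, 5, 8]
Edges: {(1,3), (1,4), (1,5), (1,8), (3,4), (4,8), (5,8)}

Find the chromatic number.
χ(G) = 3

Clique number ω(G) = 3 (lower bound: χ ≥ ω).
The clique on [1, 4, 8] has size 3, forcing χ ≥ 3, and the coloring below uses 3 colors, so χ(G) = 3.
A valid 3-coloring: color 1: [1]; color 2: [4, 5]; color 3: [3, 8].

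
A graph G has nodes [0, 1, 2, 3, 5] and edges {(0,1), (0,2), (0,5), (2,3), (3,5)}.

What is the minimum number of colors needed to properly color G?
Clique number ω(G) = 2 (lower bound: χ ≥ ω).
The graph is bipartite (no odd cycle), so 2 colors suffice: χ(G) = 2.
A valid 2-coloring: color 1: [0, 3]; color 2: [1, 2, 5].

χ(G) = 2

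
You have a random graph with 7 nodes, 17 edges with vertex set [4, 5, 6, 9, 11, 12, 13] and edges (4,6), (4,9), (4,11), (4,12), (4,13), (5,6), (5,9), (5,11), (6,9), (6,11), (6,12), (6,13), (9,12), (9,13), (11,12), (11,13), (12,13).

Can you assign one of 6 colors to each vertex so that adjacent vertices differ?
A valid 6-coloring: color 1: [6]; color 2: [9, 11]; color 3: [5, 12]; color 4: [4]; color 5: [13].
(χ(G) = 5 ≤ 6.)

Yes, G is 6-colorable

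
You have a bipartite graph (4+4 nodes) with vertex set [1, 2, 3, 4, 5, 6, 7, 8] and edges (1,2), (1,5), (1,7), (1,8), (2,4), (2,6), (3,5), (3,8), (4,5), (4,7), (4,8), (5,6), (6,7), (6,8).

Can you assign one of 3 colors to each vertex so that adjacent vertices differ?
A valid 3-coloring: color 1: [1, 3, 4, 6]; color 2: [2, 5, 7, 8].
(χ(G) = 2 ≤ 3.)

Yes, G is 3-colorable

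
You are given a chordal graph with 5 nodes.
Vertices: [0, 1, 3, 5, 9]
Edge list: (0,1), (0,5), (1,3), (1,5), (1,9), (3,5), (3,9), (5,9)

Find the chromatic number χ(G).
Clique number ω(G) = 4 (lower bound: χ ≥ ω).
The clique on [1, 3, 5, 9] has size 4, forcing χ ≥ 4, and the coloring below uses 4 colors, so χ(G) = 4.
A valid 4-coloring: color 1: [5]; color 2: [1]; color 3: [0, 9]; color 4: [3].

χ(G) = 4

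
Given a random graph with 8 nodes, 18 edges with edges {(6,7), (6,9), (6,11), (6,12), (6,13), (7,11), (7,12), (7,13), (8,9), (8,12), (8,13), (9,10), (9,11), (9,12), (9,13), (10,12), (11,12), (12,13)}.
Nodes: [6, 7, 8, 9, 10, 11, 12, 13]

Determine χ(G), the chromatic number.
χ(G) = 4

Clique number ω(G) = 4 (lower bound: χ ≥ ω).
The clique on [8, 9, 12, 13] has size 4, forcing χ ≥ 4, and the coloring below uses 4 colors, so χ(G) = 4.
A valid 4-coloring: color 1: [12]; color 2: [7, 9]; color 3: [10, 11, 13]; color 4: [6, 8].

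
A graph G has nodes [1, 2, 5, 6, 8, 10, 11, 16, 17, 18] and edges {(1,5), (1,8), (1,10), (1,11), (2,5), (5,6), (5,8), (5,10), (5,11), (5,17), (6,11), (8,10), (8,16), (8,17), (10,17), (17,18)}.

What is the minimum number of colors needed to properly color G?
Clique number ω(G) = 4 (lower bound: χ ≥ ω).
The clique on [1, 5, 8, 10] has size 4, forcing χ ≥ 4, and the coloring below uses 4 colors, so χ(G) = 4.
A valid 4-coloring: color 1: [5, 16, 18]; color 2: [2, 8, 11]; color 3: [6, 10]; color 4: [1, 17].

χ(G) = 4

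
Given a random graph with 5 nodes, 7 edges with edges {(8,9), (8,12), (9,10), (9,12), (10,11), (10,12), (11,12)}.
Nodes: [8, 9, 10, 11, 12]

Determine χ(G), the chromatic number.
χ(G) = 3

Clique number ω(G) = 3 (lower bound: χ ≥ ω).
The clique on [8, 9, 12] has size 3, forcing χ ≥ 3, and the coloring below uses 3 colors, so χ(G) = 3.
A valid 3-coloring: color 1: [12]; color 2: [9, 11]; color 3: [8, 10].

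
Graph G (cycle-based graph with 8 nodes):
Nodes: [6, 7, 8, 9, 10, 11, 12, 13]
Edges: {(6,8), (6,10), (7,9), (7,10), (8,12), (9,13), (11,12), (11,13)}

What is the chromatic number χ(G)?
Clique number ω(G) = 2 (lower bound: χ ≥ ω).
The graph is bipartite (no odd cycle), so 2 colors suffice: χ(G) = 2.
A valid 2-coloring: color 1: [8, 9, 10, 11]; color 2: [6, 7, 12, 13].

χ(G) = 2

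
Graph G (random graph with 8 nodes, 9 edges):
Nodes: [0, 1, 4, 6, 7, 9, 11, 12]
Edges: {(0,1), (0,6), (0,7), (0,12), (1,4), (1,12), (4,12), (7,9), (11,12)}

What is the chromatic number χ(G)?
χ(G) = 3

Clique number ω(G) = 3 (lower bound: χ ≥ ω).
The clique on [0, 1, 12] has size 3, forcing χ ≥ 3, and the coloring below uses 3 colors, so χ(G) = 3.
A valid 3-coloring: color 1: [6, 7, 12]; color 2: [0, 4, 9, 11]; color 3: [1].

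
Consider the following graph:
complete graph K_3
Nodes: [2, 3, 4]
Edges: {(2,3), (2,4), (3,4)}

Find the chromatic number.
χ(G) = 3

Clique number ω(G) = 3 (lower bound: χ ≥ ω).
The clique on [2, 3, 4] has size 3, forcing χ ≥ 3, and the coloring below uses 3 colors, so χ(G) = 3.
A valid 3-coloring: color 1: [3]; color 2: [2]; color 3: [4].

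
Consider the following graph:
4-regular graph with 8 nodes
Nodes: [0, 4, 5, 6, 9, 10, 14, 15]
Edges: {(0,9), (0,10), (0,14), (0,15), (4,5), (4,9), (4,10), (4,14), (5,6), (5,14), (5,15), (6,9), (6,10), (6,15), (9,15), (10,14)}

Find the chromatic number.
χ(G) = 3

Clique number ω(G) = 3 (lower bound: χ ≥ ω).
The clique on [0, 9, 15] has size 3, forcing χ ≥ 3, and the coloring below uses 3 colors, so χ(G) = 3.
A valid 3-coloring: color 1: [14, 15]; color 2: [5, 9, 10]; color 3: [0, 4, 6].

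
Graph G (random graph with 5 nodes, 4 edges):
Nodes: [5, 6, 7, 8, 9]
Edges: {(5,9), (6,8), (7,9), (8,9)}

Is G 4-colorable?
A valid 4-coloring: color 1: [6, 9]; color 2: [5, 7, 8].
(χ(G) = 2 ≤ 4.)

Yes, G is 4-colorable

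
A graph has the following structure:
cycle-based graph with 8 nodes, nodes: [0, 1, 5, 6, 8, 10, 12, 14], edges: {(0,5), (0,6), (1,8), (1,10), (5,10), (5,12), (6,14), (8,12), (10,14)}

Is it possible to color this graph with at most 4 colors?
Yes, G is 4-colorable

A valid 4-coloring: color 1: [6, 10, 12]; color 2: [1, 5, 14]; color 3: [0, 8].
(χ(G) = 3 ≤ 4.)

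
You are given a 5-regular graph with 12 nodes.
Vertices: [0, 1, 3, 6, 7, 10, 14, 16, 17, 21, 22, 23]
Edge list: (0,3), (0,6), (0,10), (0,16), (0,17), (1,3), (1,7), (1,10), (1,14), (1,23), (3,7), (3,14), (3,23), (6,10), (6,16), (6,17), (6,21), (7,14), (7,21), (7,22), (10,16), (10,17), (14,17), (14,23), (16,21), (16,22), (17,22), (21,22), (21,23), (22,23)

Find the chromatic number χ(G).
Clique number ω(G) = 4 (lower bound: χ ≥ ω).
The clique on [0, 6, 10, 16] has size 4, forcing χ ≥ 4, and the coloring below uses 4 colors, so χ(G) = 4.
A valid 4-coloring: color 1: [3, 10, 21]; color 2: [7, 16, 17, 23]; color 3: [1, 6, 22]; color 4: [0, 14].

χ(G) = 4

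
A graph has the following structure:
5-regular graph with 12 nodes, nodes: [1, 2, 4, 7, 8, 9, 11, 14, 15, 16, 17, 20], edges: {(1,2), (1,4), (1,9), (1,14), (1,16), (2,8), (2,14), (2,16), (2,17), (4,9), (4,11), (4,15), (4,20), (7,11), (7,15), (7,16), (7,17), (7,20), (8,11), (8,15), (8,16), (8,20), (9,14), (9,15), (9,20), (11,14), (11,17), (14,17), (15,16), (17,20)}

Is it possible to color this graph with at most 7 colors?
Yes, G is 7-colorable

A valid 7-coloring: color 1: [1, 11, 15, 20]; color 2: [2, 7, 9]; color 3: [4, 8, 14]; color 4: [16, 17].
(χ(G) = 4 ≤ 7.)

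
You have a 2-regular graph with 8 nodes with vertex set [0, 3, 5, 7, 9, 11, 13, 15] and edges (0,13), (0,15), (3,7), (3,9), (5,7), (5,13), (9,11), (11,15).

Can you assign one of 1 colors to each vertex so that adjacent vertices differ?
No, G is not 1-colorable

Edge (0,13) forces its endpoints to differ, so 1 color is not enough.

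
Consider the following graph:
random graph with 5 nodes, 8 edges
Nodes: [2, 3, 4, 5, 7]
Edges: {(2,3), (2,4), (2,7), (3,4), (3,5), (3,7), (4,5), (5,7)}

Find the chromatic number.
χ(G) = 3

Clique number ω(G) = 3 (lower bound: χ ≥ ω).
The clique on [2, 3, 4] has size 3, forcing χ ≥ 3, and the coloring below uses 3 colors, so χ(G) = 3.
A valid 3-coloring: color 1: [3]; color 2: [2, 5]; color 3: [4, 7].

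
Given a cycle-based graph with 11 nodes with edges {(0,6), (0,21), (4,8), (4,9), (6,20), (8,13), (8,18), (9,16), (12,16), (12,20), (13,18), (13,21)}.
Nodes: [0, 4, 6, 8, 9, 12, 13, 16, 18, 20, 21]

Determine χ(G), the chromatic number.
Clique number ω(G) = 3 (lower bound: χ ≥ ω).
The clique on [8, 13, 18] has size 3, forcing χ ≥ 3, and the coloring below uses 3 colors, so χ(G) = 3.
A valid 3-coloring: color 1: [0, 4, 13, 16, 20]; color 2: [6, 8, 9, 12, 21]; color 3: [18].

χ(G) = 3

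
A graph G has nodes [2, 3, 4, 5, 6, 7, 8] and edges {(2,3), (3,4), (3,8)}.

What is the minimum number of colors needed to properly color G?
Clique number ω(G) = 2 (lower bound: χ ≥ ω).
The graph is bipartite (no odd cycle), so 2 colors suffice: χ(G) = 2.
A valid 2-coloring: color 1: [3, 5, 6, 7]; color 2: [2, 4, 8].

χ(G) = 2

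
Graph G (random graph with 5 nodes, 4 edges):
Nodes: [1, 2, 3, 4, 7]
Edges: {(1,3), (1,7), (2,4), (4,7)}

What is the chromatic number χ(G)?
Clique number ω(G) = 2 (lower bound: χ ≥ ω).
The graph is bipartite (no odd cycle), so 2 colors suffice: χ(G) = 2.
A valid 2-coloring: color 1: [2, 3, 7]; color 2: [1, 4].

χ(G) = 2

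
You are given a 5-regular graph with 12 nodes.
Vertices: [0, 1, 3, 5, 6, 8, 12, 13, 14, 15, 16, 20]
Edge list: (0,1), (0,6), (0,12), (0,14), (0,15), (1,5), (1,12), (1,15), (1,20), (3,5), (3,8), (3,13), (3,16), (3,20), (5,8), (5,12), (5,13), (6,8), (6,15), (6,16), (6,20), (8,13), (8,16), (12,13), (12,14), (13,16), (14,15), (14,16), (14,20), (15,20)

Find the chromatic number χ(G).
χ(G) = 4

Clique number ω(G) = 4 (lower bound: χ ≥ ω).
The clique on [3, 8, 13, 16] has size 4, forcing χ ≥ 4, and the coloring below uses 4 colors, so χ(G) = 4.
A valid 4-coloring: color 1: [1, 6, 13, 14]; color 2: [8, 12, 20]; color 3: [5, 15, 16]; color 4: [0, 3].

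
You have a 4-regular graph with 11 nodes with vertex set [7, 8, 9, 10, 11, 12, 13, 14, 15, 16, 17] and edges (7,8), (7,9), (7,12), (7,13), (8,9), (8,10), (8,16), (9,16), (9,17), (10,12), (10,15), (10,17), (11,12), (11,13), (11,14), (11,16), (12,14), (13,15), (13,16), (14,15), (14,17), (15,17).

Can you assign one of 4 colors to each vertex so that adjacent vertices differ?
Yes, G is 4-colorable

A valid 4-coloring: color 1: [8, 12, 13, 17]; color 2: [7, 11, 15]; color 3: [10, 14, 16]; color 4: [9].
(χ(G) = 3 ≤ 4.)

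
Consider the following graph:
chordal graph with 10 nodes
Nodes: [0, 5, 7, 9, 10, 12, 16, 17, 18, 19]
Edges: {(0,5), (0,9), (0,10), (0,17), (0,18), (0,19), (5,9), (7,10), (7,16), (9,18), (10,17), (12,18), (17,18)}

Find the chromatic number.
Clique number ω(G) = 3 (lower bound: χ ≥ ω).
The clique on [0, 9, 18] has size 3, forcing χ ≥ 3, and the coloring below uses 3 colors, so χ(G) = 3.
A valid 3-coloring: color 1: [0, 7, 12]; color 2: [5, 10, 16, 18, 19]; color 3: [9, 17].

χ(G) = 3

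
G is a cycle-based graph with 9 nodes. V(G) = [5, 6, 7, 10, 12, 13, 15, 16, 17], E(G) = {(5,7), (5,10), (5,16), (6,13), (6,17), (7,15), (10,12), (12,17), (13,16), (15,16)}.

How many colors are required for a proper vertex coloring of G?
Clique number ω(G) = 2 (lower bound: χ ≥ ω).
Odd cycle [10, 5, 16, 13, 6, 17, 12] needs 3 colors (χ ≥ 3).
The coloring below uses 3 colors, so χ(G) = 3.
A valid 3-coloring: color 1: [5, 12, 13, 15]; color 2: [7, 10, 16, 17]; color 3: [6].

χ(G) = 3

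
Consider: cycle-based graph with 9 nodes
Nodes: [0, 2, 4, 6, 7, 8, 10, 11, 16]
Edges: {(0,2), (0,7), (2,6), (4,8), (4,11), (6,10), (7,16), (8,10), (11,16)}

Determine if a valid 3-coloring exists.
A valid 3-coloring: color 1: [0, 6, 8, 11]; color 2: [2, 4, 7, 10]; color 3: [16].
(χ(G) = 3 ≤ 3.)

Yes, G is 3-colorable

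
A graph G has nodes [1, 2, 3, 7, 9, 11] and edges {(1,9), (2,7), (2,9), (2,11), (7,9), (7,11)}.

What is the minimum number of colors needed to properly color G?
χ(G) = 3

Clique number ω(G) = 3 (lower bound: χ ≥ ω).
The clique on [2, 7, 9] has size 3, forcing χ ≥ 3, and the coloring below uses 3 colors, so χ(G) = 3.
A valid 3-coloring: color 1: [3, 9, 11]; color 2: [1, 7]; color 3: [2].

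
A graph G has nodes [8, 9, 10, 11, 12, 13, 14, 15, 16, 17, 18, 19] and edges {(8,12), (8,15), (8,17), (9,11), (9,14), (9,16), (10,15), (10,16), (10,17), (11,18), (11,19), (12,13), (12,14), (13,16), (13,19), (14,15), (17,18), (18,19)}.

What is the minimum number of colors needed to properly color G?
χ(G) = 3

Clique number ω(G) = 3 (lower bound: χ ≥ ω).
The clique on [11, 18, 19] has size 3, forcing χ ≥ 3, and the coloring below uses 3 colors, so χ(G) = 3.
A valid 3-coloring: color 1: [8, 10, 11, 13, 14]; color 2: [9, 12, 15, 18]; color 3: [16, 17, 19].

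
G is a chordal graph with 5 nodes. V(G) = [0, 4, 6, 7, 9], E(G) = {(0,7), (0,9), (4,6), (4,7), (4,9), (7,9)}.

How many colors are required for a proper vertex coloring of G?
χ(G) = 3

Clique number ω(G) = 3 (lower bound: χ ≥ ω).
The clique on [0, 7, 9] has size 3, forcing χ ≥ 3, and the coloring below uses 3 colors, so χ(G) = 3.
A valid 3-coloring: color 1: [0, 4]; color 2: [6, 9]; color 3: [7].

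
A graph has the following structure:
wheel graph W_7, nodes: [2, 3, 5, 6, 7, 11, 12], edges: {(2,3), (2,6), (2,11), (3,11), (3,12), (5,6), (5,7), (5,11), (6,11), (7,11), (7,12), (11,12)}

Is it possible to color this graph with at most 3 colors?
Yes, G is 3-colorable

A valid 3-coloring: color 1: [11]; color 2: [2, 5, 12]; color 3: [3, 6, 7].
(χ(G) = 3 ≤ 3.)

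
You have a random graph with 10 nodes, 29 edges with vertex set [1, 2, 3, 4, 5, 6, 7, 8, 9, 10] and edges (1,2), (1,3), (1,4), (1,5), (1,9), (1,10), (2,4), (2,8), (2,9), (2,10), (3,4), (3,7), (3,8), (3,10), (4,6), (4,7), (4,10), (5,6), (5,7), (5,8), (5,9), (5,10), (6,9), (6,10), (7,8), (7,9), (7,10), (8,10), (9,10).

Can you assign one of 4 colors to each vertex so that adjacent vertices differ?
A valid 4-coloring: color 1: [10]; color 2: [4, 8, 9]; color 3: [1, 6, 7]; color 4: [2, 3, 5].
(χ(G) = 4 ≤ 4.)

Yes, G is 4-colorable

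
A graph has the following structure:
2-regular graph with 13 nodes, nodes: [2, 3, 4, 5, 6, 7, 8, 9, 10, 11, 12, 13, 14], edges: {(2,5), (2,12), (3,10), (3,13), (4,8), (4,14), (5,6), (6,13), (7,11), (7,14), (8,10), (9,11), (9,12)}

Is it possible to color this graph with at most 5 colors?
Yes, G is 5-colorable

A valid 5-coloring: color 1: [5, 8, 11, 12, 13, 14]; color 2: [2, 4, 6, 7, 9, 10]; color 3: [3].
(χ(G) = 3 ≤ 5.)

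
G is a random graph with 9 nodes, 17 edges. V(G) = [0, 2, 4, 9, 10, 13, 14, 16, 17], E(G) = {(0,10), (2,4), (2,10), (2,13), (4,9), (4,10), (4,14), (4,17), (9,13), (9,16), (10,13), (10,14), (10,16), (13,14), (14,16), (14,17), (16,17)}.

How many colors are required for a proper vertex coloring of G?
Clique number ω(G) = 3 (lower bound: χ ≥ ω).
The clique on [2, 4, 10] has size 3, forcing χ ≥ 3, and the coloring below uses 3 colors, so χ(G) = 3.
A valid 3-coloring: color 1: [9, 10, 17]; color 2: [0, 2, 14]; color 3: [4, 13, 16].

χ(G) = 3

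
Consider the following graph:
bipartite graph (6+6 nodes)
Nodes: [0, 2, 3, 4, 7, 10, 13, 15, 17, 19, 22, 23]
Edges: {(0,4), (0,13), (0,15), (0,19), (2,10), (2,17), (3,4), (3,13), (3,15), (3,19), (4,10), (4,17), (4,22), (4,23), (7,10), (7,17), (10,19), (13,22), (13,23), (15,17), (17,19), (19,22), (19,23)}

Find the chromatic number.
χ(G) = 2

Clique number ω(G) = 2 (lower bound: χ ≥ ω).
The graph is bipartite (no odd cycle), so 2 colors suffice: χ(G) = 2.
A valid 2-coloring: color 1: [2, 4, 7, 13, 15, 19]; color 2: [0, 3, 10, 17, 22, 23].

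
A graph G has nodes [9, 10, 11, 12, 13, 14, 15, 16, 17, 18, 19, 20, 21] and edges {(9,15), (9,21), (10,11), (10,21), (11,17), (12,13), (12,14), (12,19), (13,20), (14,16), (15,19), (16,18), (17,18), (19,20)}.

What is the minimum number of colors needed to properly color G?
Clique number ω(G) = 2 (lower bound: χ ≥ ω).
Odd cycle [11, 10, 21, 9, 15, 19, 12, 14, 16, 18, 17] needs 3 colors (χ ≥ 3).
The coloring below uses 3 colors, so χ(G) = 3.
A valid 3-coloring: color 1: [9, 10, 13, 14, 17, 19]; color 2: [11, 12, 15, 18, 20, 21]; color 3: [16].

χ(G) = 3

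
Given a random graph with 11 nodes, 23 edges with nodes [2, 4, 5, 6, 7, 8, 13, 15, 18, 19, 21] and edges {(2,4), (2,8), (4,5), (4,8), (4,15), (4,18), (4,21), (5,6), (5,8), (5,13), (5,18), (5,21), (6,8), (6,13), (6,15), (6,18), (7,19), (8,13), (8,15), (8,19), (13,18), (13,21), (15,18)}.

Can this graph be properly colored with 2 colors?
The clique on vertices [5, 6, 8, 13] has size 4 > 2, so it alone needs 4 colors.

No, G is not 2-colorable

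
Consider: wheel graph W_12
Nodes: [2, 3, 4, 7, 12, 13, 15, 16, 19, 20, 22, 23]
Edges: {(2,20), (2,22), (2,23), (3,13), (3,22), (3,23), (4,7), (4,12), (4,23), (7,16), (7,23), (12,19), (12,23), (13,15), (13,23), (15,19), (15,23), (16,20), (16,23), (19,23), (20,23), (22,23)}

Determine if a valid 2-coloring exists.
The clique on vertices [2, 20, 23] has size 3 > 2, so it alone needs 3 colors.

No, G is not 2-colorable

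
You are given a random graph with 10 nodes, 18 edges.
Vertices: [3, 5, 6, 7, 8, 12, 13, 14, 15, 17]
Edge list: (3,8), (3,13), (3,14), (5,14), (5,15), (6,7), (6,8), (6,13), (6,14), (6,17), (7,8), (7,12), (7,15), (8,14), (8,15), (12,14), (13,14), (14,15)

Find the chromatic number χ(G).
χ(G) = 3

Clique number ω(G) = 3 (lower bound: χ ≥ ω).
The clique on [3, 8, 14] has size 3, forcing χ ≥ 3, and the coloring below uses 3 colors, so χ(G) = 3.
A valid 3-coloring: color 1: [7, 14, 17]; color 2: [5, 8, 12, 13]; color 3: [3, 6, 15].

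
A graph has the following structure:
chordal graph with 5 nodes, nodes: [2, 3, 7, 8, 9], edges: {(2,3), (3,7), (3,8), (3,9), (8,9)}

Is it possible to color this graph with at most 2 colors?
The clique on vertices [3, 8, 9] has size 3 > 2, so it alone needs 3 colors.

No, G is not 2-colorable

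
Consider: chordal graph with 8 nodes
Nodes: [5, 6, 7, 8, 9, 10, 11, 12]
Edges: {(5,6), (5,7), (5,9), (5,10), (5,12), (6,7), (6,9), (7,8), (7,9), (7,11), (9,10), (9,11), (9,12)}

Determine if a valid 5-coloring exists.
A valid 5-coloring: color 1: [8, 9]; color 2: [7, 10, 12]; color 3: [5, 11]; color 4: [6].
(χ(G) = 4 ≤ 5.)

Yes, G is 5-colorable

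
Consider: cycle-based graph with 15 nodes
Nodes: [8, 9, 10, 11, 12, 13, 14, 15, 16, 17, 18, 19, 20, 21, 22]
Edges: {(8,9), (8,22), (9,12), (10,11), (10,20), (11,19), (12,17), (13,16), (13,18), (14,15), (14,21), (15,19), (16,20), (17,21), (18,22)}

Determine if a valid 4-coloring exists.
Yes, G is 4-colorable

A valid 4-coloring: color 1: [8, 11, 12, 15, 16, 18, 21]; color 2: [9, 13, 14, 17, 19, 20, 22]; color 3: [10].
(χ(G) = 3 ≤ 4.)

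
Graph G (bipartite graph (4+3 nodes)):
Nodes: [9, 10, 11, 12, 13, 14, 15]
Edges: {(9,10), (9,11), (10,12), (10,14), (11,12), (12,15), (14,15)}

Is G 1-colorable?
No, G is not 1-colorable

Edge (9,10) forces its endpoints to differ, so 1 color is not enough.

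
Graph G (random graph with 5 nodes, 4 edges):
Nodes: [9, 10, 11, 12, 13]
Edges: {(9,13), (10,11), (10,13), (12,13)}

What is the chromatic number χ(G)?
χ(G) = 2

Clique number ω(G) = 2 (lower bound: χ ≥ ω).
The graph is bipartite (no odd cycle), so 2 colors suffice: χ(G) = 2.
A valid 2-coloring: color 1: [11, 13]; color 2: [9, 10, 12].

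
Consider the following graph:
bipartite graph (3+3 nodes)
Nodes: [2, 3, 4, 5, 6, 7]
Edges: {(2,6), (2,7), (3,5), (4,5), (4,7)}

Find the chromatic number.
χ(G) = 2

Clique number ω(G) = 2 (lower bound: χ ≥ ω).
The graph is bipartite (no odd cycle), so 2 colors suffice: χ(G) = 2.
A valid 2-coloring: color 1: [5, 6, 7]; color 2: [2, 3, 4].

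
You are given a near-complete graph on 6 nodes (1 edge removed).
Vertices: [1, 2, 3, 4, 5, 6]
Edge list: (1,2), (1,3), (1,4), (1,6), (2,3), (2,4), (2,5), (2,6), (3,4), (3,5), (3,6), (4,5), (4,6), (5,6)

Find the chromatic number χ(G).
χ(G) = 5

Clique number ω(G) = 5 (lower bound: χ ≥ ω).
The clique on [1, 2, 3, 4, 6] has size 5, forcing χ ≥ 5, and the coloring below uses 5 colors, so χ(G) = 5.
A valid 5-coloring: color 1: [6]; color 2: [2]; color 3: [3]; color 4: [4]; color 5: [1, 5].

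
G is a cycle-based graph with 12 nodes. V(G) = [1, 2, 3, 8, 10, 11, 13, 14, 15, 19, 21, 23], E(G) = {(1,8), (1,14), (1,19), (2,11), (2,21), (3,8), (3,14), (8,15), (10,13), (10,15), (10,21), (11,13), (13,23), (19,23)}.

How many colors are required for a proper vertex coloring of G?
χ(G) = 3

Clique number ω(G) = 2 (lower bound: χ ≥ ω).
Odd cycle [21, 2, 11, 13, 10] needs 3 colors (χ ≥ 3).
The coloring below uses 3 colors, so χ(G) = 3.
A valid 3-coloring: color 1: [1, 3, 13, 15, 21]; color 2: [2, 8, 10, 14, 19]; color 3: [11, 23].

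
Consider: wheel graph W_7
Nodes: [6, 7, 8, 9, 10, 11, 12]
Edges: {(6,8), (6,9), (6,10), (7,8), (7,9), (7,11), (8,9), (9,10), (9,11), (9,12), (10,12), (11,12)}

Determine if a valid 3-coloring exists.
Yes, G is 3-colorable

A valid 3-coloring: color 1: [9]; color 2: [8, 10, 11]; color 3: [6, 7, 12].
(χ(G) = 3 ≤ 3.)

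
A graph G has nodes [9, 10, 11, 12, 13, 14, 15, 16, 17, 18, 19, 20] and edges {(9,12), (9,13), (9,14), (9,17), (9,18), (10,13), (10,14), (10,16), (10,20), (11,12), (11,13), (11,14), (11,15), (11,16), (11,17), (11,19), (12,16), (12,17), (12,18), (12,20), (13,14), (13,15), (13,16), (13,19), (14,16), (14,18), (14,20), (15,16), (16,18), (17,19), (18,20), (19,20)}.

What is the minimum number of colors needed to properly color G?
χ(G) = 4

Clique number ω(G) = 4 (lower bound: χ ≥ ω).
The clique on [10, 13, 14, 16] has size 4, forcing χ ≥ 4, and the coloring below uses 4 colors, so χ(G) = 4.
A valid 4-coloring: color 1: [16, 17, 20]; color 2: [13, 18]; color 3: [12, 14, 15, 19]; color 4: [9, 10, 11].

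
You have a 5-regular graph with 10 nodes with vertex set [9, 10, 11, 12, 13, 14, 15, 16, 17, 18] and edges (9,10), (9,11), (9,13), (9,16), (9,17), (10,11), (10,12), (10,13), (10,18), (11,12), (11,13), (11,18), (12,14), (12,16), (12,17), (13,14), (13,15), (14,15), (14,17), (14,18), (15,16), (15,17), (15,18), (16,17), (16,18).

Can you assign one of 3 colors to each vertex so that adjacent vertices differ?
The clique on vertices [9, 10, 11, 13] has size 4 > 3, so it alone needs 4 colors.

No, G is not 3-colorable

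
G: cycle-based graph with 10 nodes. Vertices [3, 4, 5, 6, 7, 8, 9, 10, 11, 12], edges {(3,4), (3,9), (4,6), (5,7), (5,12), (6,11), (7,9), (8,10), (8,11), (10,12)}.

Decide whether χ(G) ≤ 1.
Edge (3,9) forces its endpoints to differ, so 1 color is not enough.

No, G is not 1-colorable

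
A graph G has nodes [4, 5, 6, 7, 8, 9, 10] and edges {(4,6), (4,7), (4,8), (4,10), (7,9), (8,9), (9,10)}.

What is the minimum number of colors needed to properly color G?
χ(G) = 2

Clique number ω(G) = 2 (lower bound: χ ≥ ω).
The graph is bipartite (no odd cycle), so 2 colors suffice: χ(G) = 2.
A valid 2-coloring: color 1: [4, 5, 9]; color 2: [6, 7, 8, 10].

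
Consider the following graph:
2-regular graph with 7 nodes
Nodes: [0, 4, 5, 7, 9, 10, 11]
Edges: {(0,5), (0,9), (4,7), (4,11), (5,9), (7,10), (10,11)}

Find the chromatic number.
χ(G) = 3

Clique number ω(G) = 3 (lower bound: χ ≥ ω).
The clique on [0, 5, 9] has size 3, forcing χ ≥ 3, and the coloring below uses 3 colors, so χ(G) = 3.
A valid 3-coloring: color 1: [5, 7, 11]; color 2: [4, 9, 10]; color 3: [0].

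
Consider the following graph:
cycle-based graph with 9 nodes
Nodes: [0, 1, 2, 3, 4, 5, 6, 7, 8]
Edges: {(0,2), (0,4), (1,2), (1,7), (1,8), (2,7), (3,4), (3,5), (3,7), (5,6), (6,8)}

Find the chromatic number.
Clique number ω(G) = 3 (lower bound: χ ≥ ω).
The clique on [1, 2, 7] has size 3, forcing χ ≥ 3, and the coloring below uses 3 colors, so χ(G) = 3.
A valid 3-coloring: color 1: [4, 5, 7, 8]; color 2: [0, 1, 3, 6]; color 3: [2].

χ(G) = 3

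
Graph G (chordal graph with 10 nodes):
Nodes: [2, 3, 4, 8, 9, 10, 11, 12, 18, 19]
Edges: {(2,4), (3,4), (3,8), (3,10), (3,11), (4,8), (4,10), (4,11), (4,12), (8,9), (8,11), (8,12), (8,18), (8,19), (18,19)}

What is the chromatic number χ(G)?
χ(G) = 4

Clique number ω(G) = 4 (lower bound: χ ≥ ω).
The clique on [3, 4, 8, 11] has size 4, forcing χ ≥ 4, and the coloring below uses 4 colors, so χ(G) = 4.
A valid 4-coloring: color 1: [2, 8, 10]; color 2: [4, 9, 19]; color 3: [3, 12, 18]; color 4: [11].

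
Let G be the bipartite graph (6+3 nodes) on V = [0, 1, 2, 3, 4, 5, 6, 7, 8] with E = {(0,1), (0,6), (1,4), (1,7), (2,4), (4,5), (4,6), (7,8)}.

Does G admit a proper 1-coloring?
No, G is not 1-colorable

Edge (0,1) forces its endpoints to differ, so 1 color is not enough.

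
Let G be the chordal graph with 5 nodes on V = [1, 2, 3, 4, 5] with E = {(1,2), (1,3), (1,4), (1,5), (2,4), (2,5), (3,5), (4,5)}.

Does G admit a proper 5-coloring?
A valid 5-coloring: color 1: [5]; color 2: [1]; color 3: [3, 4]; color 4: [2].
(χ(G) = 4 ≤ 5.)

Yes, G is 5-colorable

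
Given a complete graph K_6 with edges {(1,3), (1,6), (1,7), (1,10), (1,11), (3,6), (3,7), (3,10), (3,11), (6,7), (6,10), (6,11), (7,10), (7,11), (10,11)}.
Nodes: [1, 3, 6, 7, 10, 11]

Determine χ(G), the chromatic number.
χ(G) = 6

Clique number ω(G) = 6 (lower bound: χ ≥ ω).
The clique on [1, 3, 6, 7, 10, 11] has size 6, forcing χ ≥ 6, and the coloring below uses 6 colors, so χ(G) = 6.
A valid 6-coloring: color 1: [10]; color 2: [3]; color 3: [6]; color 4: [11]; color 5: [1]; color 6: [7].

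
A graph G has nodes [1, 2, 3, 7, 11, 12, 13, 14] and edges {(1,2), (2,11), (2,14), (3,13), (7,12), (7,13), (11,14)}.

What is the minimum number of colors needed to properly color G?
χ(G) = 3

Clique number ω(G) = 3 (lower bound: χ ≥ ω).
The clique on [2, 11, 14] has size 3, forcing χ ≥ 3, and the coloring below uses 3 colors, so χ(G) = 3.
A valid 3-coloring: color 1: [2, 3, 7]; color 2: [1, 11, 12, 13]; color 3: [14].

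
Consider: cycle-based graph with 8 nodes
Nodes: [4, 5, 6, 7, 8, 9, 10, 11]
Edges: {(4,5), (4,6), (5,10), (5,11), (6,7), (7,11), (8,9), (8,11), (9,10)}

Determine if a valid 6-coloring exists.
Yes, G is 6-colorable

A valid 6-coloring: color 1: [6, 9, 11]; color 2: [5, 7, 8]; color 3: [4, 10].
(χ(G) = 3 ≤ 6.)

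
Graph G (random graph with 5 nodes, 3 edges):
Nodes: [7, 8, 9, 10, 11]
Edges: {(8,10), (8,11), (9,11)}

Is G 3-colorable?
Yes, G is 3-colorable

A valid 3-coloring: color 1: [7, 10, 11]; color 2: [8, 9].
(χ(G) = 2 ≤ 3.)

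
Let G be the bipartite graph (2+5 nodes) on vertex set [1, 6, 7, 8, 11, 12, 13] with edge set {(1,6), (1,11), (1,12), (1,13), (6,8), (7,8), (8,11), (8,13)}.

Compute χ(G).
χ(G) = 2

Clique number ω(G) = 2 (lower bound: χ ≥ ω).
The graph is bipartite (no odd cycle), so 2 colors suffice: χ(G) = 2.
A valid 2-coloring: color 1: [1, 8]; color 2: [6, 7, 11, 12, 13].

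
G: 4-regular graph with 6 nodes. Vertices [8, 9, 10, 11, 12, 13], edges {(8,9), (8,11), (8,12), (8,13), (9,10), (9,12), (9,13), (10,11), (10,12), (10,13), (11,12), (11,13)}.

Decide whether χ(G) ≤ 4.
A valid 4-coloring: color 1: [8, 10]; color 2: [9, 11]; color 3: [12, 13].
(χ(G) = 3 ≤ 4.)

Yes, G is 4-colorable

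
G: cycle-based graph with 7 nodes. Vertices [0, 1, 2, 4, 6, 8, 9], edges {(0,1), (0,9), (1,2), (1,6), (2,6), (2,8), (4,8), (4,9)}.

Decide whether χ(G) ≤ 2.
The clique on vertices [1, 2, 6] has size 3 > 2, so it alone needs 3 colors.

No, G is not 2-colorable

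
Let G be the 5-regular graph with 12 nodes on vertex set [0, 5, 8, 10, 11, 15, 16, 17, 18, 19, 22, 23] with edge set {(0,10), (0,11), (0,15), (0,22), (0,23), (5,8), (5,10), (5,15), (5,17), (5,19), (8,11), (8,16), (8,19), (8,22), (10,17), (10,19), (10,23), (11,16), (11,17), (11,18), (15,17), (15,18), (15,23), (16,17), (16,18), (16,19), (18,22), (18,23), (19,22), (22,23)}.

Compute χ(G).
Clique number ω(G) = 3 (lower bound: χ ≥ ω).
Suppose a proper 3-coloring c exists. The clique [0, 10, 23] takes 3 distinct colors; by symmetry let c(0) = 1, c(10) = 2, c(23) = 3.
- Vertex 15: neighbors [0, 23] already have colors [1, 3] ⇒ c(15) = 2.
- Vertex 18: neighbors [15, 23] already have colors [2, 3] ⇒ c(18) = 1.
- Vertex 22: neighbors [0, 23] already have colors [1, 3] ⇒ c(22) = 2.
- Vertex 8: neighbors [22] already have colors [2]; try each remaining color.
- Case c(8) = 1:
  - Vertex 5: neighbors [8, 10] already have colors [1, 2] ⇒ c(5) = 3.
  - Vertex 19: neighbors [8, 10, 5] already have colors [1, 2, 3] — all 3 colors blocked. Contradiction.
- Case c(8) = 3:
  - Vertex 16: neighbors [18, 8] already have colors [1, 3] ⇒ c(16) = 2.
  - Vertex 11: neighbors [0, 16, 8] already have colors [1, 2, 3] — all 3 colors blocked. Contradiction.
Every case ends in a contradiction, so G has no proper 3-coloring (χ ≥ 4).
The coloring below uses 4 colors, so χ(G) = 4.
A valid 4-coloring: color 1: [8, 10, 15]; color 2: [0, 17, 18, 19]; color 3: [5, 11, 23]; color 4: [16, 22].

χ(G) = 4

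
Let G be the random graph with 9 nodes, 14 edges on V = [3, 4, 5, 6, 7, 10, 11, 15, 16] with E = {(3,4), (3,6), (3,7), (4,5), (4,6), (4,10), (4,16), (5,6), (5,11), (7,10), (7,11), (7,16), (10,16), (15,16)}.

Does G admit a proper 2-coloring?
No, G is not 2-colorable

The clique on vertices [4, 10, 16] has size 3 > 2, so it alone needs 3 colors.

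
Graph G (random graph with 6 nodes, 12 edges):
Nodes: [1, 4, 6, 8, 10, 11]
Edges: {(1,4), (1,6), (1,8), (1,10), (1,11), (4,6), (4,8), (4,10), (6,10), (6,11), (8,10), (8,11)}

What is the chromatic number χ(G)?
Clique number ω(G) = 4 (lower bound: χ ≥ ω).
The clique on [1, 4, 8, 10] has size 4, forcing χ ≥ 4, and the coloring below uses 4 colors, so χ(G) = 4.
A valid 4-coloring: color 1: [1]; color 2: [10, 11]; color 3: [4]; color 4: [6, 8].

χ(G) = 4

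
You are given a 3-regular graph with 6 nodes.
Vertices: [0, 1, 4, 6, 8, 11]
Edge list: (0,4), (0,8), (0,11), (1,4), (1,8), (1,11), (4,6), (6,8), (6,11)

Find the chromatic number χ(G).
χ(G) = 2

Clique number ω(G) = 2 (lower bound: χ ≥ ω).
The graph is bipartite (no odd cycle), so 2 colors suffice: χ(G) = 2.
A valid 2-coloring: color 1: [4, 8, 11]; color 2: [0, 1, 6].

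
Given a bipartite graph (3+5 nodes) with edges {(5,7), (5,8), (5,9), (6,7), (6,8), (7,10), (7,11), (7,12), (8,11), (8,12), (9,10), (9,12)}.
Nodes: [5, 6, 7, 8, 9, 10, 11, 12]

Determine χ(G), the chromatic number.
Clique number ω(G) = 2 (lower bound: χ ≥ ω).
The graph is bipartite (no odd cycle), so 2 colors suffice: χ(G) = 2.
A valid 2-coloring: color 1: [7, 8, 9]; color 2: [5, 6, 10, 11, 12].

χ(G) = 2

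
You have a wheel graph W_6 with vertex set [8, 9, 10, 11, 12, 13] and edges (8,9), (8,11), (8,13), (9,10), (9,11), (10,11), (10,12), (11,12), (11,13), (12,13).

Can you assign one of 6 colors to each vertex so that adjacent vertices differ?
A valid 6-coloring: color 1: [11]; color 2: [8, 10]; color 3: [9, 12]; color 4: [13].
(χ(G) = 4 ≤ 6.)

Yes, G is 6-colorable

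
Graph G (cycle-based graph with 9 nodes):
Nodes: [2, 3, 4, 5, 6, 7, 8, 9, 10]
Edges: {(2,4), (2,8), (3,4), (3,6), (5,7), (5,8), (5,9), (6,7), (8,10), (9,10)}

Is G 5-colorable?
A valid 5-coloring: color 1: [2, 5, 6, 10]; color 2: [3, 7, 8, 9]; color 3: [4].
(χ(G) = 3 ≤ 5.)

Yes, G is 5-colorable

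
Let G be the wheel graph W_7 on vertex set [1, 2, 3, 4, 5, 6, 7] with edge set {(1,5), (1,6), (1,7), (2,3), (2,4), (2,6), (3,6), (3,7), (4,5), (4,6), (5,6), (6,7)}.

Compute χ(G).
Clique number ω(G) = 3 (lower bound: χ ≥ ω).
The clique on [1, 5, 6] has size 3, forcing χ ≥ 3, and the coloring below uses 3 colors, so χ(G) = 3.
A valid 3-coloring: color 1: [6]; color 2: [2, 5, 7]; color 3: [1, 3, 4].

χ(G) = 3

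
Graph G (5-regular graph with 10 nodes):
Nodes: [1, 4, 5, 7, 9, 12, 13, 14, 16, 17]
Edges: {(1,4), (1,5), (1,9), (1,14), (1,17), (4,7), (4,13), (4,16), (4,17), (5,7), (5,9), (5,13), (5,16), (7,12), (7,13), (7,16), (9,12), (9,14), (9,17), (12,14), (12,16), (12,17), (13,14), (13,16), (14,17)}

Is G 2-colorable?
No, G is not 2-colorable

The clique on vertices [1, 9, 14, 17] has size 4 > 2, so it alone needs 4 colors.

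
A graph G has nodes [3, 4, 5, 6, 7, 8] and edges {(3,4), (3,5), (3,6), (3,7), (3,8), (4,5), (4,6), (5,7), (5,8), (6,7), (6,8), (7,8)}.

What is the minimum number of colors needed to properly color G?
χ(G) = 4

Clique number ω(G) = 4 (lower bound: χ ≥ ω).
The clique on [3, 5, 7, 8] has size 4, forcing χ ≥ 4, and the coloring below uses 4 colors, so χ(G) = 4.
A valid 4-coloring: color 1: [3]; color 2: [4, 7]; color 3: [8]; color 4: [5, 6].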